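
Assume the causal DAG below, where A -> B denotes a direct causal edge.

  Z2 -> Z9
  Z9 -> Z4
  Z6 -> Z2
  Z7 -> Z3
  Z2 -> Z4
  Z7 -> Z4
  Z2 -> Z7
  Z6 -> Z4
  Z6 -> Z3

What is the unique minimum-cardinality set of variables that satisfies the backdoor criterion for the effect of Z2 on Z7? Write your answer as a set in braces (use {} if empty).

Variables eligible for adjustment (non-descendants of Z2, excluding Z2 and Z7): {Z6}.
Backdoor paths from Z2 to Z7:
  P1: Z2 <- Z6 -> Z3 <- Z7
  P2: Z2 <- Z6 -> Z4 <- Z7
Each backdoor path contains an unconditioned collider, so every path is already blocked with the empty conditioning set:
  P1: blocked at collider Z3 (neither it nor any descendant is in the conditioning set).
  P2: blocked at collider Z4 (neither it nor any descendant is in the conditioning set).
The empty set is therefore the unique smallest valid set.

{}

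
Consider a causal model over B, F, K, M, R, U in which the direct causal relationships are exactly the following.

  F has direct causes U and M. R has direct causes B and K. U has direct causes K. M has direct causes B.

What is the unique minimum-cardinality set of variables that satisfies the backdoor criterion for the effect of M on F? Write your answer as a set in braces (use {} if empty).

{}

Variables eligible for adjustment (non-descendants of M, excluding M and F): {B, K, R, U}.
Backdoor paths from M to F:
  P1: M <- B -> R <- K -> U -> F
Each backdoor path contains an unconditioned collider, so every path is already blocked with the empty conditioning set:
  P1: blocked at collider R (neither it nor any descendant is in the conditioning set).
The empty set is therefore the unique smallest valid set.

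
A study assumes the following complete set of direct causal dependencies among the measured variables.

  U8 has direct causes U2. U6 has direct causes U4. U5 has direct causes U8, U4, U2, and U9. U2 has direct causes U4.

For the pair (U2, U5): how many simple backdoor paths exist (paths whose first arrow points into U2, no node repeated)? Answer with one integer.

1

A backdoor path from U2 to U5 is any simple undirected path whose first edge points into U2 (i.e. leaves U2 via a parent).
Parents of U2: {U4}.
Enumerating:
  P1: U2 <- U4 -> U5
That exhausts the simple backdoor paths. Count: 1.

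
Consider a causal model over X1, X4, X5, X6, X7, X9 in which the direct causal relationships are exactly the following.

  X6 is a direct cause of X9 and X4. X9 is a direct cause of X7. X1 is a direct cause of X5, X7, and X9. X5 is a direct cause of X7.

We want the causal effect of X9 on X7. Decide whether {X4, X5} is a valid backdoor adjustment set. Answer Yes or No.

Backdoor paths from X9 to X7 (paths whose first edge points into X9):
  P1: X9 <- X1 -> X5 -> X7
  P2: X9 <- X1 -> X7
Condition 1 (no descendant of X9 in the set): holds — descendants of X9 are {X7}; none are in {X4, X5}.
Condition 2 (every backdoor path blocked by {X4, X5}):
  P1: blocked at chain node X5 ∈ conditioning set.
  P2: open — no interior node is in the conditioning set.
{X4, X5} does not satisfy the backdoor criterion.

No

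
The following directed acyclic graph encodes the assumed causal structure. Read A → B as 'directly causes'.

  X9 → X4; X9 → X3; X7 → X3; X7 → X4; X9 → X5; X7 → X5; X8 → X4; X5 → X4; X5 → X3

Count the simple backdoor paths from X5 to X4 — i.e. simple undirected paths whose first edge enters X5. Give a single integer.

4

A backdoor path from X5 to X4 is any simple undirected path whose first edge points into X5 (i.e. leaves X5 via a parent).
Parents of X5: {X7, X9}.
Enumerating:
  P1: X5 <- X9 -> X3 <- X7 -> X4
  P2: X5 <- X9 -> X4
  P3: X5 <- X7 -> X3 <- X9 -> X4
  P4: X5 <- X7 -> X4
That exhausts the simple backdoor paths. Count: 4.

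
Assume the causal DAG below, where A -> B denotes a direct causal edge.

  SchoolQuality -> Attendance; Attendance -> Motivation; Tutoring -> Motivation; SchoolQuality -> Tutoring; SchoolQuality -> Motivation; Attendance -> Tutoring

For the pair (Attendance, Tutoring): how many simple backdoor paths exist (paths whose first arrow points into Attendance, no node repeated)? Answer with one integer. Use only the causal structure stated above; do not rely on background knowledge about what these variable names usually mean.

2

A backdoor path from Attendance to Tutoring is any simple undirected path whose first edge points into Attendance (i.e. leaves Attendance via a parent).
Parents of Attendance: {SchoolQuality}.
Enumerating:
  P1: Attendance <- SchoolQuality -> Tutoring
  P2: Attendance <- SchoolQuality -> Motivation <- Tutoring
That exhausts the simple backdoor paths. Count: 2.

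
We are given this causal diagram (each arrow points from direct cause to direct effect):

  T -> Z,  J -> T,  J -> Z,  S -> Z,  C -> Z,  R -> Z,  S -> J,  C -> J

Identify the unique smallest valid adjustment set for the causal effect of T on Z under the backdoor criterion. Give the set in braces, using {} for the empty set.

Variables eligible for adjustment (non-descendants of T, excluding T and Z): {C, J, R, S}.
Backdoor paths from T to Z:
  P1: T <- J <- S -> Z
  P2: T <- J <- C -> Z
  P3: T <- J -> Z
The empty set is not sufficient: P1 (T <- J <- S -> Z) has no collider blocking it and no conditioned non-collider, so it is open.
Try {J}:
  P1: blocked at chain node J ∈ conditioning set.
  P2: blocked at chain node J ∈ conditioning set.
  P3: blocked at fork node J ∈ conditioning set.
{J} contains no descendant of T and blocks every backdoor path.
No other singleton works — e.g. {S} leaves P2 open — so {J} is the unique smallest valid adjustment set.

{J}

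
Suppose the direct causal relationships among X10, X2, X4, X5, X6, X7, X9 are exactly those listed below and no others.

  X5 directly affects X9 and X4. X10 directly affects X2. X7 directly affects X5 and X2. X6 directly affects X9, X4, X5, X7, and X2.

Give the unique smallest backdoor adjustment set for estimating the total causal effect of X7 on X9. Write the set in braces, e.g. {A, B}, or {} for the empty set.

{X6}

Variables eligible for adjustment (non-descendants of X7, excluding X7 and X9): {X10, X6}.
Backdoor paths from X7 to X9:
  P1: X7 <- X6 -> X5 -> X9
  P2: X7 <- X6 -> X4 <- X5 -> X9
  P3: X7 <- X6 -> X9
The empty set is not sufficient: P1 (X7 <- X6 -> X5 -> X9) has no collider blocking it and no conditioned non-collider, so it is open.
Try {X6}:
  P1: blocked at fork node X6 ∈ conditioning set.
  P2: blocked at fork node X6 ∈ conditioning set.
  P3: blocked at fork node X6 ∈ conditioning set.
{X6} contains no descendant of X7 and blocks every backdoor path.
No other singleton works — e.g. {X10} leaves P1 open — so {X6} is the unique smallest valid adjustment set.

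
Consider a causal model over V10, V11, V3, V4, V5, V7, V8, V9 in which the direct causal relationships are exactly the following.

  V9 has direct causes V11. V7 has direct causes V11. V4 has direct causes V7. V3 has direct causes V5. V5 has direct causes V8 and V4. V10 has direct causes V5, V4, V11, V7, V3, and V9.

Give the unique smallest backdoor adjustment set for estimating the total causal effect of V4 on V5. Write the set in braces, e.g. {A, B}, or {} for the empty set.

Variables eligible for adjustment (non-descendants of V4, excluding V4 and V5): {V11, V7, V8, V9}.
Backdoor paths from V4 to V5:
  P1: V4 <- V7 <- V11 -> V9 -> V10 <- V5
  P2: V4 <- V7 <- V11 -> V9 -> V10 <- V3 <- V5
  P3: V4 <- V7 <- V11 -> V10 <- V5
  P4: V4 <- V7 <- V11 -> V10 <- V3 <- V5
  P5: V4 <- V7 -> V10 <- V5
  P6: V4 <- V7 -> V10 <- V3 <- V5
Each backdoor path contains an unconditioned collider, so every path is already blocked with the empty conditioning set:
  P1: blocked at collider V10 (neither it nor any descendant is in the conditioning set).
  P2: blocked at collider V10 (neither it nor any descendant is in the conditioning set).
  P3: blocked at collider V10 (neither it nor any descendant is in the conditioning set).
  P4: blocked at collider V10 (neither it nor any descendant is in the conditioning set).
  P5: blocked at collider V10 (neither it nor any descendant is in the conditioning set).
  P6: blocked at collider V10 (neither it nor any descendant is in the conditioning set).
The empty set is therefore the unique smallest valid set.

{}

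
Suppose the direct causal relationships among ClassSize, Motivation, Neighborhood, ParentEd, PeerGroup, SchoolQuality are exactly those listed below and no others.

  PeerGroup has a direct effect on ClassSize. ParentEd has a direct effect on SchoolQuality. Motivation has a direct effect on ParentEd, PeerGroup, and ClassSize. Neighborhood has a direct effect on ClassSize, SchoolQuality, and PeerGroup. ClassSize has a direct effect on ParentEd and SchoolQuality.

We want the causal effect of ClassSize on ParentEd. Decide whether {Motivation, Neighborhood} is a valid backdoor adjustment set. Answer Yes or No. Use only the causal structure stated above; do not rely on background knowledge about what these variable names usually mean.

Yes

Backdoor paths from ClassSize to ParentEd (paths whose first edge points into ClassSize):
  P1: ClassSize <- Motivation -> PeerGroup <- Neighborhood -> SchoolQuality <- ParentEd
  P2: ClassSize <- Motivation -> ParentEd
  P3: ClassSize <- Neighborhood -> PeerGroup <- Motivation -> ParentEd
  P4: ClassSize <- Neighborhood -> SchoolQuality <- ParentEd
  P5: ClassSize <- PeerGroup <- Motivation -> ParentEd
  P6: ClassSize <- PeerGroup <- Neighborhood -> SchoolQuality <- ParentEd
Condition 1 (no descendant of ClassSize in the set): holds — descendants of ClassSize are {ParentEd, SchoolQuality}; none are in {Motivation, Neighborhood}.
Condition 2 (every backdoor path blocked by {Motivation, Neighborhood}):
  P1: blocked at fork node Motivation ∈ conditioning set.
  P2: blocked at fork node Motivation ∈ conditioning set.
  P3: blocked at fork node Neighborhood ∈ conditioning set.
  P4: blocked at fork node Neighborhood ∈ conditioning set.
  P5: blocked at fork node Motivation ∈ conditioning set.
  P6: blocked at fork node Neighborhood ∈ conditioning set.
{Motivation, Neighborhood} satisfies the backdoor criterion.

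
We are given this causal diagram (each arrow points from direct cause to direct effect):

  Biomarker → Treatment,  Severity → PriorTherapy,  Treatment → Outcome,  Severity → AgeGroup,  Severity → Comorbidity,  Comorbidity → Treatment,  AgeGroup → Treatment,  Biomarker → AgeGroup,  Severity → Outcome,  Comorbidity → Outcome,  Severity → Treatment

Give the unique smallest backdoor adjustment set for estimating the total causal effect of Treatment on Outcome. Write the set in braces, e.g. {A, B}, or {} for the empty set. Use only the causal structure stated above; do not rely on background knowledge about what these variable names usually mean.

Variables eligible for adjustment (non-descendants of Treatment, excluding Treatment and Outcome): {AgeGroup, Biomarker, Comorbidity, PriorTherapy, Severity}.
Backdoor paths from Treatment to Outcome:
  P1: Treatment <- Biomarker -> AgeGroup <- Severity -> Comorbidity -> Outcome
  P2: Treatment <- Biomarker -> AgeGroup <- Severity -> Outcome
  P3: Treatment <- Severity -> Comorbidity -> Outcome
  P4: Treatment <- Severity -> Outcome
  P5: Treatment <- Comorbidity <- Severity -> Outcome
  P6: Treatment <- Comorbidity -> Outcome
  P7: Treatment <- AgeGroup <- Severity -> Comorbidity -> Outcome
  P8: Treatment <- AgeGroup <- Severity -> Outcome
The empty set is not sufficient: P3 (Treatment <- Severity -> Comorbidity -> Outcome) has no collider blocking it and no conditioned non-collider, so it is open.
Try {Comorbidity, Severity}:
  P1: blocked at collider AgeGroup (neither it nor any descendant is in the conditioning set).
  P2: blocked at collider AgeGroup (neither it nor any descendant is in the conditioning set).
  P3: blocked at fork node Severity ∈ conditioning set.
  P4: blocked at fork node Severity ∈ conditioning set.
  P5: blocked at chain node Comorbidity ∈ conditioning set.
  P6: blocked at fork node Comorbidity ∈ conditioning set.
  P7: blocked at fork node Severity ∈ conditioning set.
  P8: blocked at fork node Severity ∈ conditioning set.
{Comorbidity, Severity} contains no descendant of Treatment and blocks every backdoor path.
Every element of {Comorbidity, Severity} is needed (dropping Comorbidity leaves P6 open; dropping Severity leaves P4 open), so no proper subset is valid.
Among all size-2 subsets of the eligible variables, only {Comorbidity, Severity} blocks every backdoor path, so it is the unique smallest valid adjustment set.

{Comorbidity, Severity}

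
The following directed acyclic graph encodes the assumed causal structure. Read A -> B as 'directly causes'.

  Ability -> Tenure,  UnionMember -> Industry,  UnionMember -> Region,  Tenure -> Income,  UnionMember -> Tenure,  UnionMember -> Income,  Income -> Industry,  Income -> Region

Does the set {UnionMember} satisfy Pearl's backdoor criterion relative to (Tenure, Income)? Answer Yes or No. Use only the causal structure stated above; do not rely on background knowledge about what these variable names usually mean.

Backdoor paths from Tenure to Income (paths whose first edge points into Tenure):
  P1: Tenure <- UnionMember -> Income
  P2: Tenure <- UnionMember -> Industry <- Income
  P3: Tenure <- UnionMember -> Region <- Income
Condition 1 (no descendant of Tenure in the set): holds — descendants of Tenure are {Income, Industry, Region}; none are in {UnionMember}.
Condition 2 (every backdoor path blocked by {UnionMember}):
  P1: blocked at fork node UnionMember ∈ conditioning set.
  P2: blocked at fork node UnionMember ∈ conditioning set.
  P3: blocked at fork node UnionMember ∈ conditioning set.
{UnionMember} satisfies the backdoor criterion.

Yes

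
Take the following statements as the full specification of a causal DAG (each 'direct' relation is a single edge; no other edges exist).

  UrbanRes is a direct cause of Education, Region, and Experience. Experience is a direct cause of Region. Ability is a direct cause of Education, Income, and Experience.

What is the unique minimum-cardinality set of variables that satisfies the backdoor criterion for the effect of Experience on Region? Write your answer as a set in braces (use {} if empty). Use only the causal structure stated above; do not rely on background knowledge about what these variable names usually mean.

{UrbanRes}

Variables eligible for adjustment (non-descendants of Experience, excluding Experience and Region): {Ability, Education, Income, UrbanRes}.
Backdoor paths from Experience to Region:
  P1: Experience <- Ability -> Education <- UrbanRes -> Region
  P2: Experience <- UrbanRes -> Region
The empty set is not sufficient: P2 (Experience <- UrbanRes -> Region) has no collider blocking it and no conditioned non-collider, so it is open.
Try {UrbanRes}:
  P1: blocked at collider Education (neither it nor any descendant is in the conditioning set).
  P2: blocked at fork node UrbanRes ∈ conditioning set.
{UrbanRes} contains no descendant of Experience and blocks every backdoor path.
No other singleton works — e.g. {Ability} leaves P2 open — so {UrbanRes} is the unique smallest valid adjustment set.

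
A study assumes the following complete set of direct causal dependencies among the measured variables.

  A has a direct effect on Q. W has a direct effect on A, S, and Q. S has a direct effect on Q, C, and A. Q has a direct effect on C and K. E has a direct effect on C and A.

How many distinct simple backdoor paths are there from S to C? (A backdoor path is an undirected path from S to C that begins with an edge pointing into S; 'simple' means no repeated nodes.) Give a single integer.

A backdoor path from S to C is any simple undirected path whose first edge points into S (i.e. leaves S via a parent).
Parents of S: {W}.
Enumerating:
  P1: S <- W -> A <- E -> C
  P2: S <- W -> A -> Q -> C
  P3: S <- W -> Q <- A <- E -> C
  P4: S <- W -> Q -> C
That exhausts the simple backdoor paths. Count: 4.

4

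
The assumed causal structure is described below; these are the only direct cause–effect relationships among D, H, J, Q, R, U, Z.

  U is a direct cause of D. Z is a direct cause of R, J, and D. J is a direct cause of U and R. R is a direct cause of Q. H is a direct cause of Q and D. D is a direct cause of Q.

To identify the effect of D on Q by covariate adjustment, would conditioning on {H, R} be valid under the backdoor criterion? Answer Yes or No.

Backdoor paths from D to Q (paths whose first edge points into D):
  P1: D <- H -> Q
  P2: D <- Z -> J -> R -> Q
  P3: D <- Z -> R -> Q
  P4: D <- U <- J <- Z -> R -> Q
  P5: D <- U <- J -> R -> Q
Condition 1 (no descendant of D in the set): holds — descendants of D are {Q}; none are in {H, R}.
Condition 2 (every backdoor path blocked by {H, R}):
  P1: blocked at fork node H ∈ conditioning set.
  P2: blocked at chain node R ∈ conditioning set.
  P3: blocked at chain node R ∈ conditioning set.
  P4: blocked at chain node R ∈ conditioning set.
  P5: blocked at chain node R ∈ conditioning set.
{H, R} satisfies the backdoor criterion.

Yes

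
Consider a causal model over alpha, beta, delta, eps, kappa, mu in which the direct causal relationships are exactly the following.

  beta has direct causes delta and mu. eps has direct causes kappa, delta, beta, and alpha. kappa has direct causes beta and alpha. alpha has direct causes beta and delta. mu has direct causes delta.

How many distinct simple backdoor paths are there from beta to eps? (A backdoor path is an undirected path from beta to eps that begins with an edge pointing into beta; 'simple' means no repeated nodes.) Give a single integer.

6

A backdoor path from beta to eps is any simple undirected path whose first edge points into beta (i.e. leaves beta via a parent).
Parents of beta: {delta, mu}.
Enumerating:
  P1: beta <- delta -> alpha -> kappa -> eps
  P2: beta <- delta -> alpha -> eps
  P3: beta <- delta -> eps
  P4: beta <- mu <- delta -> alpha -> kappa -> eps
  P5: beta <- mu <- delta -> alpha -> eps
  P6: beta <- mu <- delta -> eps
That exhausts the simple backdoor paths. Count: 6.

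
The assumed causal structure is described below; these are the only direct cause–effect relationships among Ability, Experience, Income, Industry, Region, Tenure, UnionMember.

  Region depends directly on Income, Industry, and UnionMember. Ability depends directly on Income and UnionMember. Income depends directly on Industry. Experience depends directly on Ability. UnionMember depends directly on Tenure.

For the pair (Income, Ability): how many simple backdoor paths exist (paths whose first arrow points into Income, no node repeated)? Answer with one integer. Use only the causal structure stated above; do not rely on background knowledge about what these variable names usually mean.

A backdoor path from Income to Ability is any simple undirected path whose first edge points into Income (i.e. leaves Income via a parent).
Parents of Income: {Industry}.
Enumerating:
  P1: Income <- Industry -> Region <- UnionMember -> Ability
That exhausts the simple backdoor paths. Count: 1.

1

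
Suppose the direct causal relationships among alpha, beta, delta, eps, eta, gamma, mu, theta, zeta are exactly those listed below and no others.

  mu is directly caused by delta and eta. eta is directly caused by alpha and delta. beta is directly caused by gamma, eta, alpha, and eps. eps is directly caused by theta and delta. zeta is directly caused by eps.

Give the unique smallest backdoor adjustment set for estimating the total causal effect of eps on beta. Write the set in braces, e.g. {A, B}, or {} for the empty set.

Variables eligible for adjustment (non-descendants of eps, excluding eps and beta): {alpha, delta, eta, gamma, mu, theta}.
Backdoor paths from eps to beta:
  P1: eps <- delta -> eta <- alpha -> beta
  P2: eps <- delta -> eta -> beta
  P3: eps <- delta -> mu <- eta <- alpha -> beta
  P4: eps <- delta -> mu <- eta -> beta
The empty set is not sufficient: P2 (eps <- delta -> eta -> beta) has no collider blocking it and no conditioned non-collider, so it is open.
Try {delta}:
  P1: blocked at fork node delta ∈ conditioning set.
  P2: blocked at fork node delta ∈ conditioning set.
  P3: blocked at fork node delta ∈ conditioning set.
  P4: blocked at fork node delta ∈ conditioning set.
{delta} contains no descendant of eps and blocks every backdoor path.
No other singleton works — e.g. {theta} leaves P2 open — so {delta} is the unique smallest valid adjustment set.

{delta}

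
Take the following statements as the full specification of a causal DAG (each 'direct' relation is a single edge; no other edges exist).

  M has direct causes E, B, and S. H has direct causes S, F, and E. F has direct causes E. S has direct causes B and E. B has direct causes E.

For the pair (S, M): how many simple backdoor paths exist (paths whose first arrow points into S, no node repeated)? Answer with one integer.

A backdoor path from S to M is any simple undirected path whose first edge points into S (i.e. leaves S via a parent).
Parents of S: {B, E}.
Enumerating:
  P1: S <- E -> B -> M
  P2: S <- E -> M
  P3: S <- B <- E -> M
  P4: S <- B -> M
That exhausts the simple backdoor paths. Count: 4.

4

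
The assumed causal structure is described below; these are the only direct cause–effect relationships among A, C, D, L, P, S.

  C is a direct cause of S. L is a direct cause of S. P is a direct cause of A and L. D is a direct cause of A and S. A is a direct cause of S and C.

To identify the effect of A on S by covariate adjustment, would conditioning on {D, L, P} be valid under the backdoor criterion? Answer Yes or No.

Backdoor paths from A to S (paths whose first edge points into A):
  P1: A <- D -> S
  P2: A <- P -> L -> S
Condition 1 (no descendant of A in the set): holds — descendants of A are {C, S}; none are in {D, L, P}.
Condition 2 (every backdoor path blocked by {D, L, P}):
  P1: blocked at fork node D ∈ conditioning set.
  P2: blocked at fork node P ∈ conditioning set.
{D, L, P} satisfies the backdoor criterion.

Yes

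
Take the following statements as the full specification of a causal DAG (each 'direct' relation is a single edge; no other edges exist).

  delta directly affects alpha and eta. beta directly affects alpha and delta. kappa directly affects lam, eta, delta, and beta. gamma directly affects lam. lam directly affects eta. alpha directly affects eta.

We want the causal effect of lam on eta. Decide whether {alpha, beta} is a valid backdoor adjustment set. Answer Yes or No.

No

Backdoor paths from lam to eta (paths whose first edge points into lam):
  P1: lam <- kappa -> beta -> delta -> alpha -> eta
  P2: lam <- kappa -> beta -> delta -> eta
  P3: lam <- kappa -> beta -> alpha <- delta -> eta
  P4: lam <- kappa -> beta -> alpha -> eta
  P5: lam <- kappa -> delta <- beta -> alpha -> eta
  P6: lam <- kappa -> delta -> alpha -> eta
  P7: lam <- kappa -> delta -> eta
  P8: lam <- kappa -> eta
Condition 1 (no descendant of lam in the set): holds — descendants of lam are {eta}; none are in {alpha, beta}.
Condition 2 (every backdoor path blocked by {alpha, beta}):
  P1: blocked at chain node beta ∈ conditioning set.
  P2: blocked at chain node beta ∈ conditioning set.
  P3: blocked at chain node beta ∈ conditioning set.
  P4: blocked at chain node beta ∈ conditioning set.
  P5: blocked at fork node beta ∈ conditioning set.
  P6: blocked at chain node alpha ∈ conditioning set.
  P7: open — no interior node is in the conditioning set.
  P8: open — no interior node is in the conditioning set.
{alpha, beta} does not satisfy the backdoor criterion.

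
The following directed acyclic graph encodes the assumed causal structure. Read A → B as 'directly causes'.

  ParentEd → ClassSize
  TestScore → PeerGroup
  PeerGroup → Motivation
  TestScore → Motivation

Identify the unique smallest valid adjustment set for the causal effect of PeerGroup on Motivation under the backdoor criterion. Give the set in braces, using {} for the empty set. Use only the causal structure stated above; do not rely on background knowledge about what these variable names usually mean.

Variables eligible for adjustment (non-descendants of PeerGroup, excluding PeerGroup and Motivation): {ClassSize, ParentEd, TestScore}.
Backdoor paths from PeerGroup to Motivation:
  P1: PeerGroup <- TestScore -> Motivation
The empty set is not sufficient: P1 (PeerGroup <- TestScore -> Motivation) has no collider blocking it and no conditioned non-collider, so it is open.
Try {TestScore}:
  P1: blocked at fork node TestScore ∈ conditioning set.
{TestScore} contains no descendant of PeerGroup and blocks every backdoor path.
No other singleton works — e.g. {ParentEd} leaves P1 open — so {TestScore} is the unique smallest valid adjustment set.

{TestScore}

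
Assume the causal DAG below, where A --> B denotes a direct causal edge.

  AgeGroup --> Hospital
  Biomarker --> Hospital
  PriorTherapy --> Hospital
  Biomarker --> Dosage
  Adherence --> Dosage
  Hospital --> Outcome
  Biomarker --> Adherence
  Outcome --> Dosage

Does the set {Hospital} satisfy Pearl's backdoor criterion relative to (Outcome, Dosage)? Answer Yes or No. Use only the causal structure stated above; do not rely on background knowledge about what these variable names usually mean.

Backdoor paths from Outcome to Dosage (paths whose first edge points into Outcome):
  P1: Outcome <- Hospital <- Biomarker -> Adherence -> Dosage
  P2: Outcome <- Hospital <- Biomarker -> Dosage
Condition 1 (no descendant of Outcome in the set): holds — descendants of Outcome are {Dosage}; none are in {Hospital}.
Condition 2 (every backdoor path blocked by {Hospital}):
  P1: blocked at chain node Hospital ∈ conditioning set.
  P2: blocked at chain node Hospital ∈ conditioning set.
{Hospital} satisfies the backdoor criterion.

Yes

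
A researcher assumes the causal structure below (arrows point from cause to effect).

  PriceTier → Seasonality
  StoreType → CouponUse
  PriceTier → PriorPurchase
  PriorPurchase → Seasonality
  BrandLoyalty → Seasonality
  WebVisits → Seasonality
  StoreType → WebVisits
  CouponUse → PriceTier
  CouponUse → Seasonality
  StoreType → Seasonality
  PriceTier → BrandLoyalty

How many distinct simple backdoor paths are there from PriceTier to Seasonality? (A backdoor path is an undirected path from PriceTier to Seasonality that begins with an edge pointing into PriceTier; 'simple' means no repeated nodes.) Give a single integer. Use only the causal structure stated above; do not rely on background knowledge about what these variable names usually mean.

A backdoor path from PriceTier to Seasonality is any simple undirected path whose first edge points into PriceTier (i.e. leaves PriceTier via a parent).
Parents of PriceTier: {CouponUse}.
Enumerating:
  P1: PriceTier <- CouponUse <- StoreType -> WebVisits -> Seasonality
  P2: PriceTier <- CouponUse <- StoreType -> Seasonality
  P3: PriceTier <- CouponUse -> Seasonality
That exhausts the simple backdoor paths. Count: 3.

3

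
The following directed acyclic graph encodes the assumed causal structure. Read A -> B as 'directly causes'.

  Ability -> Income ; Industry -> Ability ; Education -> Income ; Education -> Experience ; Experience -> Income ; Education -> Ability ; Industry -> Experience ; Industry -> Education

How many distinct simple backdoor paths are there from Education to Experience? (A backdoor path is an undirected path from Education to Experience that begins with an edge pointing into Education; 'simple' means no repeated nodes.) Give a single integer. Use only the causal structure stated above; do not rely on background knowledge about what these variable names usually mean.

2

A backdoor path from Education to Experience is any simple undirected path whose first edge points into Education (i.e. leaves Education via a parent).
Parents of Education: {Industry}.
Enumerating:
  P1: Education <- Industry -> Ability -> Income <- Experience
  P2: Education <- Industry -> Experience
That exhausts the simple backdoor paths. Count: 2.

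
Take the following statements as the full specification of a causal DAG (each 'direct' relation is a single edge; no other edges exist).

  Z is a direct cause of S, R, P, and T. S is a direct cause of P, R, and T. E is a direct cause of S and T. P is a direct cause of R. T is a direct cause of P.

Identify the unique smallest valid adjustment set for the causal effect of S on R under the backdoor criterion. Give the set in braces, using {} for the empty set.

{E, Z}

Variables eligible for adjustment (non-descendants of S, excluding S and R): {E, Z}.
Backdoor paths from S to R:
  P1: S <- E -> T <- Z -> P -> R
  P2: S <- E -> T <- Z -> R
  P3: S <- E -> T -> P <- Z -> R
  P4: S <- E -> T -> P -> R
  P5: S <- Z -> T -> P -> R
  P6: S <- Z -> P -> R
  P7: S <- Z -> R
The empty set is not sufficient: P4 (S <- E -> T -> P -> R) has no collider blocking it and no conditioned non-collider, so it is open.
Try {E, Z}:
  P1: blocked at fork node E ∈ conditioning set.
  P2: blocked at fork node E ∈ conditioning set.
  P3: blocked at fork node E ∈ conditioning set.
  P4: blocked at fork node E ∈ conditioning set.
  P5: blocked at fork node Z ∈ conditioning set.
  P6: blocked at fork node Z ∈ conditioning set.
  P7: blocked at fork node Z ∈ conditioning set.
{E, Z} contains no descendant of S and blocks every backdoor path.
Every element of {E, Z} is needed (dropping E leaves P4 open; dropping Z leaves P5 open), so no proper subset is valid.
Among all size-2 subsets of the eligible variables, only {E, Z} blocks every backdoor path, so it is the unique smallest valid adjustment set.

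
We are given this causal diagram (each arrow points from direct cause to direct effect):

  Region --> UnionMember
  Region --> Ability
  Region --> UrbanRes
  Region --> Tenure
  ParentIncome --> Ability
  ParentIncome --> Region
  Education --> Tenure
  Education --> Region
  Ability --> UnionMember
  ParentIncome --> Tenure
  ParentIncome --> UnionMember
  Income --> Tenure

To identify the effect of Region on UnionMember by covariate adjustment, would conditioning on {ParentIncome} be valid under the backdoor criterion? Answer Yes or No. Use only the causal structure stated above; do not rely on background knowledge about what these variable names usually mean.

Backdoor paths from Region to UnionMember (paths whose first edge points into Region):
  P1: Region <- Education -> Tenure <- ParentIncome -> Ability -> UnionMember
  P2: Region <- Education -> Tenure <- ParentIncome -> UnionMember
  P3: Region <- ParentIncome -> Ability -> UnionMember
  P4: Region <- ParentIncome -> UnionMember
Condition 1 (no descendant of Region in the set): holds — descendants of Region are {Ability, Tenure, UnionMember, UrbanRes}; none are in {ParentIncome}.
Condition 2 (every backdoor path blocked by {ParentIncome}):
  P1: blocked at collider Tenure (neither it nor any descendant is in the conditioning set).
  P2: blocked at collider Tenure (neither it nor any descendant is in the conditioning set).
  P3: blocked at fork node ParentIncome ∈ conditioning set.
  P4: blocked at fork node ParentIncome ∈ conditioning set.
{ParentIncome} satisfies the backdoor criterion.

Yes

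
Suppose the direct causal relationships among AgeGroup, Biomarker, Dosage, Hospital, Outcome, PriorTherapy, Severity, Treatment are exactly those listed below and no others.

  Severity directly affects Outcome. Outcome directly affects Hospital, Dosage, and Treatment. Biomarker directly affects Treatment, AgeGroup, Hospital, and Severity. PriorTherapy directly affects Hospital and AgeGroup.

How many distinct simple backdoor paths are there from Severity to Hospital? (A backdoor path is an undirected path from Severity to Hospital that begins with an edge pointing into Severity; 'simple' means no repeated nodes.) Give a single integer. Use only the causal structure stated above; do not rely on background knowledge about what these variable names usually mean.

A backdoor path from Severity to Hospital is any simple undirected path whose first edge points into Severity (i.e. leaves Severity via a parent).
Parents of Severity: {Biomarker}.
Enumerating:
  P1: Severity <- Biomarker -> Treatment <- Outcome -> Hospital
  P2: Severity <- Biomarker -> Hospital
  P3: Severity <- Biomarker -> AgeGroup <- PriorTherapy -> Hospital
That exhausts the simple backdoor paths. Count: 3.

3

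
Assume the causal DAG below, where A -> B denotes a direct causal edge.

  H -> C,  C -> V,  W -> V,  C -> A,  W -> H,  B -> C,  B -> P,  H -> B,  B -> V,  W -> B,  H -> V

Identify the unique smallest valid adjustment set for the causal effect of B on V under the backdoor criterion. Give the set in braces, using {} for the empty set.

Variables eligible for adjustment (non-descendants of B, excluding B and V): {H, W}.
Backdoor paths from B to V:
  P1: B <- W -> H -> C -> V
  P2: B <- W -> H -> V
  P3: B <- W -> V
  P4: B <- H <- W -> V
  P5: B <- H -> C -> V
  P6: B <- H -> V
The empty set is not sufficient: P1 (B <- W -> H -> C -> V) has no collider blocking it and no conditioned non-collider, so it is open.
Try {H, W}:
  P1: blocked at fork node W ∈ conditioning set.
  P2: blocked at fork node W ∈ conditioning set.
  P3: blocked at fork node W ∈ conditioning set.
  P4: blocked at chain node H ∈ conditioning set.
  P5: blocked at fork node H ∈ conditioning set.
  P6: blocked at fork node H ∈ conditioning set.
{H, W} contains no descendant of B and blocks every backdoor path.
Every element of {H, W} is needed (dropping H leaves P5 open; dropping W leaves P3 open), so no proper subset is valid.
Among all size-2 subsets of the eligible variables, only {H, W} blocks every backdoor path, so it is the unique smallest valid adjustment set.

{H, W}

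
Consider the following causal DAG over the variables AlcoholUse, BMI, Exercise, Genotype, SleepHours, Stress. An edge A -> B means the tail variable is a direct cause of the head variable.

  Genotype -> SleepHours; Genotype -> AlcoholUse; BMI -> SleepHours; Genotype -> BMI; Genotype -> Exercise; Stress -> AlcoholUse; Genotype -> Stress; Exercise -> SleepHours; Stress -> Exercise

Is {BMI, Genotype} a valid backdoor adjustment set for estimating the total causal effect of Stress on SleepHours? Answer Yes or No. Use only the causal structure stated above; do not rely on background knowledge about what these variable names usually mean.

Yes

Backdoor paths from Stress to SleepHours (paths whose first edge points into Stress):
  P1: Stress <- Genotype -> BMI -> SleepHours
  P2: Stress <- Genotype -> Exercise -> SleepHours
  P3: Stress <- Genotype -> SleepHours
Condition 1 (no descendant of Stress in the set): holds — descendants of Stress are {AlcoholUse, Exercise, SleepHours}; none are in {BMI, Genotype}.
Condition 2 (every backdoor path blocked by {BMI, Genotype}):
  P1: blocked at fork node Genotype ∈ conditioning set.
  P2: blocked at fork node Genotype ∈ conditioning set.
  P3: blocked at fork node Genotype ∈ conditioning set.
{BMI, Genotype} satisfies the backdoor criterion.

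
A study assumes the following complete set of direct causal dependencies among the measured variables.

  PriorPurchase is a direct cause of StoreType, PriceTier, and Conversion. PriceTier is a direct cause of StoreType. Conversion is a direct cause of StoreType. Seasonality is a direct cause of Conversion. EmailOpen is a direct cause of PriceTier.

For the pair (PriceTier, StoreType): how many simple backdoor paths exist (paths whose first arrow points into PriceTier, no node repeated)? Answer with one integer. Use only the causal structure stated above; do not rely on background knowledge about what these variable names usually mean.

2

A backdoor path from PriceTier to StoreType is any simple undirected path whose first edge points into PriceTier (i.e. leaves PriceTier via a parent).
Parents of PriceTier: {EmailOpen, PriorPurchase}.
Enumerating:
  P1: PriceTier <- PriorPurchase -> Conversion -> StoreType
  P2: PriceTier <- PriorPurchase -> StoreType
That exhausts the simple backdoor paths. Count: 2.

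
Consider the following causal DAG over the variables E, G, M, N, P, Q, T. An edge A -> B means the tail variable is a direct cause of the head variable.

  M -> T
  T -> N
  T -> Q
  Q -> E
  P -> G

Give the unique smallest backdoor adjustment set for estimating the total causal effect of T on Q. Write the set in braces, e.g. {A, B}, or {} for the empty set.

Variables eligible for adjustment (non-descendants of T, excluding T and Q): {G, M, P}.
Backdoor paths from T to Q:
  (none)
With no backdoor paths the empty set already satisfies the criterion, and it is trivially minimal.

{}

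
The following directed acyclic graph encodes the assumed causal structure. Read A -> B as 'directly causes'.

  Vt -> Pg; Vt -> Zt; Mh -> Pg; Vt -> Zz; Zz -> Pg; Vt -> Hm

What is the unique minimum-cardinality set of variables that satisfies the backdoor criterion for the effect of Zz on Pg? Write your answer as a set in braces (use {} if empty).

{Vt}

Variables eligible for adjustment (non-descendants of Zz, excluding Zz and Pg): {Hm, Mh, Vt, Zt}.
Backdoor paths from Zz to Pg:
  P1: Zz <- Vt -> Pg
The empty set is not sufficient: P1 (Zz <- Vt -> Pg) has no collider blocking it and no conditioned non-collider, so it is open.
Try {Vt}:
  P1: blocked at fork node Vt ∈ conditioning set.
{Vt} contains no descendant of Zz and blocks every backdoor path.
No other singleton works — e.g. {Mh} leaves P1 open — so {Vt} is the unique smallest valid adjustment set.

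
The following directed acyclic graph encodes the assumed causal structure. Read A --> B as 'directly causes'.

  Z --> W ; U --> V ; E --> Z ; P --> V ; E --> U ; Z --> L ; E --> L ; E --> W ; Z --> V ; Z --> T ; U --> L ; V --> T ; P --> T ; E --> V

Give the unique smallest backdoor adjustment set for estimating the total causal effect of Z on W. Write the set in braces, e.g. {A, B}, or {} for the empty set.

Variables eligible for adjustment (non-descendants of Z, excluding Z and W): {E, P, U}.
Backdoor paths from Z to W:
  P1: Z <- E -> W
The empty set is not sufficient: P1 (Z <- E -> W) has no collider blocking it and no conditioned non-collider, so it is open.
Try {E}:
  P1: blocked at fork node E ∈ conditioning set.
{E} contains no descendant of Z and blocks every backdoor path.
No other singleton works — e.g. {P} leaves P1 open — so {E} is the unique smallest valid adjustment set.

{E}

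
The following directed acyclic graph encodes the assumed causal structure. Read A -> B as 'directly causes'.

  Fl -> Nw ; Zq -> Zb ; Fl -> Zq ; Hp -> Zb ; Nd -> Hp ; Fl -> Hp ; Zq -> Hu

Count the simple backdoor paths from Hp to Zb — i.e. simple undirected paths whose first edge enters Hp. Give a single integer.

1

A backdoor path from Hp to Zb is any simple undirected path whose first edge points into Hp (i.e. leaves Hp via a parent).
Parents of Hp: {Fl, Nd}.
Enumerating:
  P1: Hp <- Fl -> Zq -> Zb
That exhausts the simple backdoor paths. Count: 1.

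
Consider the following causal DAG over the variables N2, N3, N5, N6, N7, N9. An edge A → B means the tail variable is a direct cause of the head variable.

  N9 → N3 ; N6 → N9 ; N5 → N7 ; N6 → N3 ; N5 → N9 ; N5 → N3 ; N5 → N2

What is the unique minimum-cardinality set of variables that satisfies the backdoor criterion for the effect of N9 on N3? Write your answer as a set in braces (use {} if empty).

{N5, N6}

Variables eligible for adjustment (non-descendants of N9, excluding N9 and N3): {N2, N5, N6, N7}.
Backdoor paths from N9 to N3:
  P1: N9 <- N5 -> N3
  P2: N9 <- N6 -> N3
The empty set is not sufficient: P1 (N9 <- N5 -> N3) has no collider blocking it and no conditioned non-collider, so it is open.
Try {N5, N6}:
  P1: blocked at fork node N5 ∈ conditioning set.
  P2: blocked at fork node N6 ∈ conditioning set.
{N5, N6} contains no descendant of N9 and blocks every backdoor path.
Every element of {N5, N6} is needed (dropping N5 leaves P1 open; dropping N6 leaves P2 open), so no proper subset is valid.
Among all size-2 subsets of the eligible variables, only {N5, N6} blocks every backdoor path, so it is the unique smallest valid adjustment set.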